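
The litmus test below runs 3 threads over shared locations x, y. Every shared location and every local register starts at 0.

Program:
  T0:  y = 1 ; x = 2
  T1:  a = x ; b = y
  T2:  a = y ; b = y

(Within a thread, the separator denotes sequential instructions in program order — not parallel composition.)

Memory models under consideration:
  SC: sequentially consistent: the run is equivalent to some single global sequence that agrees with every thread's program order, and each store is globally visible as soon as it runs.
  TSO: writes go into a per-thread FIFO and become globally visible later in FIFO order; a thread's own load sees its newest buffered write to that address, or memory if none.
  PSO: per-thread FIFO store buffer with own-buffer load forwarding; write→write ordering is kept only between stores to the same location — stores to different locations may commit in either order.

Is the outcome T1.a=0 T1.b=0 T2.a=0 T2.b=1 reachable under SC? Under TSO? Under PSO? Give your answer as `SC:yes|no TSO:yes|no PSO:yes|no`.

outcome vector order: (T1.a,T1.b,T2.a,T2.b)
[SC] allowed = {<0 0 0 0> <0 0 0 1> <0 0 1 1> <0 1 0 0> <0 1 0 1> <0 1 1 1> <2 1 0 0> <2 1 0 1> <2 1 1 1>}
[TSO] allowed = {<0 0 0 0> <0 0 0 1> <0 0 1 1> <0 1 0 0> <0 1 0 1> <0 1 1 1> <2 1 0 0> <2 1 0 1> <2 1 1 1>}
[PSO] allowed = {<0 0 0 0> <0 0 0 1> <0 0 1 1> <0 1 0 0> <0 1 0 1> <0 1 1 1> <2 0 0 0> <2 0 0 1> <2 0 1 1> <2 1 0 0> <2 1 0 1> <2 1 1 1>}
target <0 0 0 1> ∈ {SC,TSO,PSO}

SC:yes TSO:yes PSO:yes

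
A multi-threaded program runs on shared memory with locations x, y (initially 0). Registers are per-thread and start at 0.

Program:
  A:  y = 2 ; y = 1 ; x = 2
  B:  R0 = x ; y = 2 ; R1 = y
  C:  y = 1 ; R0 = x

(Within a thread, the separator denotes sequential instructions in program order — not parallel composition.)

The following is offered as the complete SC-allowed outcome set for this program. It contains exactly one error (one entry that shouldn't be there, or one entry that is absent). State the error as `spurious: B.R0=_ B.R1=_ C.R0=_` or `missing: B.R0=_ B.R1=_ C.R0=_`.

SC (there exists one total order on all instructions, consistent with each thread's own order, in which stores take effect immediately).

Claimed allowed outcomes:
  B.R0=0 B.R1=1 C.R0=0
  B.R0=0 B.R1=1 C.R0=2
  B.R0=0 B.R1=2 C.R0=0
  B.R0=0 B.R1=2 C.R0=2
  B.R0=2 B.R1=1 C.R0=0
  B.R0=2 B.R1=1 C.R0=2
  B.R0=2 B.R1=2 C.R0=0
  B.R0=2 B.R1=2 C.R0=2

outcome vector order: (B.R0,B.R1,C.R0)
[SC] allowed = {<0 1 0>; <0 1 2>; <0 2 0>; <0 2 2>; <2 1 2>; <2 2 0>; <2 2 2>}
claimed∖SC = {<2 1 0>}

spurious: B.R0=2 B.R1=1 C.R0=0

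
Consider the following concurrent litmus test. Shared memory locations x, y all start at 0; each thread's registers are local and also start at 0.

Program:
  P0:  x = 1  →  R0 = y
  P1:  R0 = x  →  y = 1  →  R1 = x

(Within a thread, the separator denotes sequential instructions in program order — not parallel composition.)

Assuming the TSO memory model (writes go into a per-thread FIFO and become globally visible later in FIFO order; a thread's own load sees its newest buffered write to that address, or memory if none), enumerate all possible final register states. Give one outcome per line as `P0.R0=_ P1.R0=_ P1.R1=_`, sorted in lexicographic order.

outcome vector order: (P0.R0,P1.R0,P1.R1)
|TSO outcomes| = 6

P0.R0=0 P1.R0=0 P1.R1=0
P0.R0=0 P1.R0=0 P1.R1=1
P0.R0=0 P1.R0=1 P1.R1=1
P0.R0=1 P1.R0=0 P1.R1=0
P0.R0=1 P1.R0=0 P1.R1=1
P0.R0=1 P1.R0=1 P1.R1=1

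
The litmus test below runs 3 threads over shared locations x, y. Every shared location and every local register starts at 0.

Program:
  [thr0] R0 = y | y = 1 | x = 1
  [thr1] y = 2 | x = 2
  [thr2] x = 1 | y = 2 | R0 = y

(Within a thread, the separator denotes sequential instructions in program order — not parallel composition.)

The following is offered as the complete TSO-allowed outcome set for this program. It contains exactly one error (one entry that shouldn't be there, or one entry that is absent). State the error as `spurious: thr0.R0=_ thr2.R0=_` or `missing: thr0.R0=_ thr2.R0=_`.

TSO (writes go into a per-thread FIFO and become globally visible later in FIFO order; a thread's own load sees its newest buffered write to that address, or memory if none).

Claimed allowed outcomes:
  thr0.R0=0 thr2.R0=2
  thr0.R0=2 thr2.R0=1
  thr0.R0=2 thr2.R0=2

outcome vector order: (thr0.R0,thr2.R0)
under TSO → <0 1>, <0 2>, <2 1>, <2 2>
TSO∖claimed = {<0 1>}

missing: thr0.R0=0 thr2.R0=1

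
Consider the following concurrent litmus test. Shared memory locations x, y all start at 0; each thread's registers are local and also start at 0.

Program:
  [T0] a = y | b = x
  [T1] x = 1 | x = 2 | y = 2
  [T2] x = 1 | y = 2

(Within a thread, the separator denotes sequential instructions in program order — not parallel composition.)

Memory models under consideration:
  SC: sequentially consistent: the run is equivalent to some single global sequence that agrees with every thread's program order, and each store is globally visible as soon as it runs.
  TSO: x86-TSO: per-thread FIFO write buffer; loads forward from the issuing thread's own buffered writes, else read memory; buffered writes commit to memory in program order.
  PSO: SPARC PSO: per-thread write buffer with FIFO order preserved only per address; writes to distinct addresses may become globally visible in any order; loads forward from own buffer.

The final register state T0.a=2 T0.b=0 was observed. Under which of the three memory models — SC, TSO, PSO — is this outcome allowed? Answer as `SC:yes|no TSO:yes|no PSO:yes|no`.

outcome vector order: (T0.a,T0.b)
[SC] allowed = {00 01 02 21 22}
[TSO] allowed = {00 01 02 21 22}
[PSO] allowed = {00 01 02 20 21 22}
target 20 ∈ {PSO}

SC:no TSO:no PSO:yes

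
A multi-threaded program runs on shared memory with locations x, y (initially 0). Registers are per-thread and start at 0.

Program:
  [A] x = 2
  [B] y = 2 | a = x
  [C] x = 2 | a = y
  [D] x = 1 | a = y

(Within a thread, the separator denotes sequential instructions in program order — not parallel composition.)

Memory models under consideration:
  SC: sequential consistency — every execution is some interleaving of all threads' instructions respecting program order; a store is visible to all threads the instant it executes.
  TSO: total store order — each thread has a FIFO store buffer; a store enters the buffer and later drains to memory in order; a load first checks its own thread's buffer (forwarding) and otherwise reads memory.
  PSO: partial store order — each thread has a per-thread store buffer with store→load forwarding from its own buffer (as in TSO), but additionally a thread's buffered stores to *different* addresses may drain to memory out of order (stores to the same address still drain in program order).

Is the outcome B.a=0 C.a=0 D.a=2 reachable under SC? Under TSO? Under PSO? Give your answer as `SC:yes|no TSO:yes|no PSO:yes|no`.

SC:no TSO:yes PSO:yes

outcome vector order: (B.a,C.a,D.a)
SC (9): <0 2 2> <1 0 0> <1 0 2> <1 2 0> <1 2 2> <2 0 0> <2 0 2> <2 2 0> <2 2 2>
TSO (12): <0 0 0> <0 0 2> <0 2 0> <0 2 2> <1 0 0> <1 0 2> <1 2 0> <1 2 2> <2 0 0> <2 0 2> <2 2 0> <2 2 2>
PSO (12): <0 0 0> <0 0 2> <0 2 0> <0 2 2> <1 0 0> <1 0 2> <1 2 0> <1 2 2> <2 0 0> <2 0 2> <2 2 0> <2 2 2>
target <0 0 2> ∈ {TSO,PSO}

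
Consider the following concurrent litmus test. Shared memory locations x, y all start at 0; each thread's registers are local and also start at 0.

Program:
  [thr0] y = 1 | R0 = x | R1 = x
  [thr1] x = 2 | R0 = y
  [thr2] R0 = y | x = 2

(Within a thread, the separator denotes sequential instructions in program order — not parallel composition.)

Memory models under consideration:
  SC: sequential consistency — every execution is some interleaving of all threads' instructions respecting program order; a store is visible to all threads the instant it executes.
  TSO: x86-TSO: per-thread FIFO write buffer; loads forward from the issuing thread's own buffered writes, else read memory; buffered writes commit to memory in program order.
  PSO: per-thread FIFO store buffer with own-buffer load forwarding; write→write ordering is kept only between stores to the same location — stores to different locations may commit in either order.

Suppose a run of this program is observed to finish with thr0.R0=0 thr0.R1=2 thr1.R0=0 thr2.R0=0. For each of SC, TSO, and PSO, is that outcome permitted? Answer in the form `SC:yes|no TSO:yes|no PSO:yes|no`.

SC:no TSO:yes PSO:yes

outcome vector order: (thr0.R0,thr0.R1,thr1.R0,thr2.R0)
SC: 8 outcomes — {<0 0 1 0> <0 0 1 1> <0 2 1 0> <0 2 1 1> <2 2 0 0> <2 2 0 1> <2 2 1 0> <2 2 1 1>}
TSO: 12 outcomes — {<0 0 0 0> <0 0 0 1> <0 0 1 0> <0 0 1 1> <0 2 0 0> <0 2 0 1> <0 2 1 0> <0 2 1 1> <2 2 0 0> <2 2 0 1> <2 2 1 0> <2 2 1 1>}
PSO: 12 outcomes — {<0 0 0 0> <0 0 0 1> <0 0 1 0> <0 0 1 1> <0 2 0 0> <0 2 0 1> <0 2 1 0> <0 2 1 1> <2 2 0 0> <2 2 0 1> <2 2 1 0> <2 2 1 1>}
target <0 2 0 0> ∈ {TSO,PSO}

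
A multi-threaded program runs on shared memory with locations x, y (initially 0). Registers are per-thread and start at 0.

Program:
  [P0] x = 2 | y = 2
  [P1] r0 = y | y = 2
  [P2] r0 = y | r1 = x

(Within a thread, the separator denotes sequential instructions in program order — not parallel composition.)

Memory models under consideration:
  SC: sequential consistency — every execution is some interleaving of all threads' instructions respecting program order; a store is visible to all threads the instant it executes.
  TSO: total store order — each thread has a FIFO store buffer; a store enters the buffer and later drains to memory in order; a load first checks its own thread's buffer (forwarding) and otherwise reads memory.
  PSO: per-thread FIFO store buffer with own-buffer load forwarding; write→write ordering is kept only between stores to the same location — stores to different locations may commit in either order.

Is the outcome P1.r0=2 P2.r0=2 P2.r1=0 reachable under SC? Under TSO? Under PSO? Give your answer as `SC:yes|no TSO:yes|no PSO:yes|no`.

SC:no TSO:no PSO:yes

outcome vector order: (P1.r0,P2.r0,P2.r1)
[SC] allowed = {(0,0,0); (0,0,2); (0,2,0); (0,2,2); (2,0,0); (2,0,2); (2,2,2)}
[TSO] allowed = {(0,0,0); (0,0,2); (0,2,0); (0,2,2); (2,0,0); (2,0,2); (2,2,2)}
[PSO] allowed = {(0,0,0); (0,0,2); (0,2,0); (0,2,2); (2,0,0); (2,0,2); (2,2,0); (2,2,2)}
target (2,2,0) ∈ {PSO}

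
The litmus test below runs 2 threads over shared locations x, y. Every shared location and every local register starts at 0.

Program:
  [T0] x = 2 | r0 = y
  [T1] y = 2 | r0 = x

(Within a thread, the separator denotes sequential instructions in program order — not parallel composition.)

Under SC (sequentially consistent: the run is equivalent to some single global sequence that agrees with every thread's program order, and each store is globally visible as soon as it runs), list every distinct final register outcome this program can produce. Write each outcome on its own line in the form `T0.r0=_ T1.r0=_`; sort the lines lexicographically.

outcome vector order: (T0.r0,T1.r0)
|SC outcomes| = 3

T0.r0=0 T1.r0=2
T0.r0=2 T1.r0=0
T0.r0=2 T1.r0=2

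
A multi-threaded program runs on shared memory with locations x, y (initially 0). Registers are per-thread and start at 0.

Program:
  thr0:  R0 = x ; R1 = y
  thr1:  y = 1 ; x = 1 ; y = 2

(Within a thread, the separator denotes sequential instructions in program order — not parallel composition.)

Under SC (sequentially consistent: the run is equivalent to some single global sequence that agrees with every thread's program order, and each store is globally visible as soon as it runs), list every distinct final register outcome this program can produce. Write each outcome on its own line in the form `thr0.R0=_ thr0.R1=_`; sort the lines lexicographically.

outcome vector order: (thr0.R0,thr0.R1)
|SC outcomes| = 5

thr0.R0=0 thr0.R1=0
thr0.R0=0 thr0.R1=1
thr0.R0=0 thr0.R1=2
thr0.R0=1 thr0.R1=1
thr0.R0=1 thr0.R1=2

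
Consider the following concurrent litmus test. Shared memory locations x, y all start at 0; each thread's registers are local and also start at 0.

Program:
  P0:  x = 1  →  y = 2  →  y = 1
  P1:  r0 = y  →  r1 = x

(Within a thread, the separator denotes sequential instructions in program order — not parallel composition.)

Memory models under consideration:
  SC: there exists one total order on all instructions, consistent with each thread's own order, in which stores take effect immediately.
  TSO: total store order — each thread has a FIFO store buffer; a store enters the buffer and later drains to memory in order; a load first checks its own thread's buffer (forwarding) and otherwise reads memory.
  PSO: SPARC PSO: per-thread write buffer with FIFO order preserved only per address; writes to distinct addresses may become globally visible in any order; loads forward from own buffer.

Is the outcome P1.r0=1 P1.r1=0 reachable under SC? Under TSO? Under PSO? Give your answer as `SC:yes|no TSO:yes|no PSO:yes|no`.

outcome vector order: (P1.r0,P1.r1)
SC: 4 outcomes — {(0,0) (0,1) (1,1) (2,1)}
TSO: 4 outcomes — {(0,0) (0,1) (1,1) (2,1)}
PSO: 6 outcomes — {(0,0) (0,1) (1,0) (1,1) (2,0) (2,1)}
target (1,0) ∈ {PSO}

SC:no TSO:no PSO:yes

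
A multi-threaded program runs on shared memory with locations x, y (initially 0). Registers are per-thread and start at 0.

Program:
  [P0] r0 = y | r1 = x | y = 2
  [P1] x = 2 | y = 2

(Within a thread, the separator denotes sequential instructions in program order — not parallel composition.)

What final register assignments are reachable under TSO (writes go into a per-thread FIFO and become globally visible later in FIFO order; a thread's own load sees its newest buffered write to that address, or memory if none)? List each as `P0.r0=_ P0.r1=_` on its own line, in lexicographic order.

P0.r0=0 P0.r1=0
P0.r0=0 P0.r1=2
P0.r0=2 P0.r1=2

outcome vector order: (P0.r0,P0.r1)
|TSO outcomes| = 3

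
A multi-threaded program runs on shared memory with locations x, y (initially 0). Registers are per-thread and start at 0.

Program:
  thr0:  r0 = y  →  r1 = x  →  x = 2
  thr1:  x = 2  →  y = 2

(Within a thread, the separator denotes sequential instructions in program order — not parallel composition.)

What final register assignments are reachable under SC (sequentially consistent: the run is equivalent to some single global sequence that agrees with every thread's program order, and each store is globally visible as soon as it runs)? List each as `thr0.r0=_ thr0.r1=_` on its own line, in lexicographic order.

thr0.r0=0 thr0.r1=0
thr0.r0=0 thr0.r1=2
thr0.r0=2 thr0.r1=2

outcome vector order: (thr0.r0,thr0.r1)
|SC outcomes| = 3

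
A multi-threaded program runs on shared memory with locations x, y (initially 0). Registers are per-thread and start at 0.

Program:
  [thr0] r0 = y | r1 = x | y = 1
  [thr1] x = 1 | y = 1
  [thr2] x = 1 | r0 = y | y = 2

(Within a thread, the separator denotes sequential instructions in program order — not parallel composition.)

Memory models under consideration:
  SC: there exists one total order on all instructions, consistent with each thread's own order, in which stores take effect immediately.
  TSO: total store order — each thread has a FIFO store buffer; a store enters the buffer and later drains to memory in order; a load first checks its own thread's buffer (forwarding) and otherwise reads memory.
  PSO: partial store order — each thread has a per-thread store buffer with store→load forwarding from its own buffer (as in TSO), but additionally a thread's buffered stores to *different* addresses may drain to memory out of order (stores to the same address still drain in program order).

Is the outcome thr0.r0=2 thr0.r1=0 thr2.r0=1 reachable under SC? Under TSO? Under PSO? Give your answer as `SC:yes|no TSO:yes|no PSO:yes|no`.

outcome vector order: (thr0.r0,thr0.r1,thr2.r0)
under SC → <0 0 0>, <0 0 1>, <0 1 0>, <0 1 1>, <1 1 0>, <1 1 1>, <2 1 0>, <2 1 1>
under TSO → <0 0 0>, <0 0 1>, <0 1 0>, <0 1 1>, <1 1 0>, <1 1 1>, <2 1 0>, <2 1 1>
under PSO → <0 0 0>, <0 0 1>, <0 1 0>, <0 1 1>, <1 0 0>, <1 0 1>, <1 1 0>, <1 1 1>, <2 0 0>, <2 0 1>, <2 1 0>, <2 1 1>
target <2 0 1> ∈ {PSO}

SC:no TSO:no PSO:yes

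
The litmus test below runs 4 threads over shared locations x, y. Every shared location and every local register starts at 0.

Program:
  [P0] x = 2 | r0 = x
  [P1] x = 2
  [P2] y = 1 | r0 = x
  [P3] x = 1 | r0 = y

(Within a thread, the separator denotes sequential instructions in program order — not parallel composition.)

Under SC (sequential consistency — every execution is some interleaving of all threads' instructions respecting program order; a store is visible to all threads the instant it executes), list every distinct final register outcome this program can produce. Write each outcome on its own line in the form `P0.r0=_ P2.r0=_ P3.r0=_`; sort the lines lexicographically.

P0.r0=1 P2.r0=0 P3.r0=1
P0.r0=1 P2.r0=1 P3.r0=0
P0.r0=1 P2.r0=1 P3.r0=1
P0.r0=1 P2.r0=2 P3.r0=0
P0.r0=1 P2.r0=2 P3.r0=1
P0.r0=2 P2.r0=0 P3.r0=1
P0.r0=2 P2.r0=1 P3.r0=0
P0.r0=2 P2.r0=1 P3.r0=1
P0.r0=2 P2.r0=2 P3.r0=0
P0.r0=2 P2.r0=2 P3.r0=1

outcome vector order: (P0.r0,P2.r0,P3.r0)
|SC outcomes| = 10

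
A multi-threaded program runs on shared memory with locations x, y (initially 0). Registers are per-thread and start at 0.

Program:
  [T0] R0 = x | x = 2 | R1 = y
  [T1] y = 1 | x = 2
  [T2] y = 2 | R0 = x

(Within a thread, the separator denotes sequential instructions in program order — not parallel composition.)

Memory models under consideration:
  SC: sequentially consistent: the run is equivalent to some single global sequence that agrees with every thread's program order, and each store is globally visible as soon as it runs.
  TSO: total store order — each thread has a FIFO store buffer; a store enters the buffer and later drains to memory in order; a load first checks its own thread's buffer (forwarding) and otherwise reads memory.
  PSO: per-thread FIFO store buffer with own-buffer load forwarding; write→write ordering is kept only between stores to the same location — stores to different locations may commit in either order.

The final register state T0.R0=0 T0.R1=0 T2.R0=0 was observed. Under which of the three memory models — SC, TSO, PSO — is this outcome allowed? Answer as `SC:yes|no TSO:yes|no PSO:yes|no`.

outcome vector order: (T0.R0,T0.R1,T2.R0)
[SC] allowed = {(0,0,2), (0,1,0), (0,1,2), (0,2,0), (0,2,2), (2,1,0), (2,1,2), (2,2,0), (2,2,2)}
[TSO] allowed = {(0,0,0), (0,0,2), (0,1,0), (0,1,2), (0,2,0), (0,2,2), (2,1,0), (2,1,2), (2,2,0), (2,2,2)}
[PSO] allowed = {(0,0,0), (0,0,2), (0,1,0), (0,1,2), (0,2,0), (0,2,2), (2,0,0), (2,0,2), (2,1,0), (2,1,2), (2,2,0), (2,2,2)}
target (0,0,0) ∈ {TSO,PSO}

SC:no TSO:yes PSO:yes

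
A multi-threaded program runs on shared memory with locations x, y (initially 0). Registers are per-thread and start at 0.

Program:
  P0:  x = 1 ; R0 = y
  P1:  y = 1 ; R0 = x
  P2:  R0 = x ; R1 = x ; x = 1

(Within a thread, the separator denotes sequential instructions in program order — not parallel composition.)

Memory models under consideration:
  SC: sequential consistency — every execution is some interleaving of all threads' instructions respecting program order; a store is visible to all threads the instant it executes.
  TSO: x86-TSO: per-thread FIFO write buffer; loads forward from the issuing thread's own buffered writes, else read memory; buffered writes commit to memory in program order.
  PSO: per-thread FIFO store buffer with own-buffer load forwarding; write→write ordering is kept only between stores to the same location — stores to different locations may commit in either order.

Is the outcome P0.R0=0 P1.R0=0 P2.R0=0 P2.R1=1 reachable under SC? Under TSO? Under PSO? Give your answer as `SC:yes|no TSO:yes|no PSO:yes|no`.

SC:no TSO:yes PSO:yes

outcome vector order: (P0.R0,P1.R0,P2.R0,P2.R1)
under SC → (0,1,0,0); (0,1,0,1); (0,1,1,1); (1,0,0,0); (1,0,0,1); (1,0,1,1); (1,1,0,0); (1,1,0,1); (1,1,1,1)
under TSO → (0,0,0,0); (0,0,0,1); (0,0,1,1); (0,1,0,0); (0,1,0,1); (0,1,1,1); (1,0,0,0); (1,0,0,1); (1,0,1,1); (1,1,0,0); (1,1,0,1); (1,1,1,1)
under PSO → (0,0,0,0); (0,0,0,1); (0,0,1,1); (0,1,0,0); (0,1,0,1); (0,1,1,1); (1,0,0,0); (1,0,0,1); (1,0,1,1); (1,1,0,0); (1,1,0,1); (1,1,1,1)
target (0,0,0,1) ∈ {TSO,PSO}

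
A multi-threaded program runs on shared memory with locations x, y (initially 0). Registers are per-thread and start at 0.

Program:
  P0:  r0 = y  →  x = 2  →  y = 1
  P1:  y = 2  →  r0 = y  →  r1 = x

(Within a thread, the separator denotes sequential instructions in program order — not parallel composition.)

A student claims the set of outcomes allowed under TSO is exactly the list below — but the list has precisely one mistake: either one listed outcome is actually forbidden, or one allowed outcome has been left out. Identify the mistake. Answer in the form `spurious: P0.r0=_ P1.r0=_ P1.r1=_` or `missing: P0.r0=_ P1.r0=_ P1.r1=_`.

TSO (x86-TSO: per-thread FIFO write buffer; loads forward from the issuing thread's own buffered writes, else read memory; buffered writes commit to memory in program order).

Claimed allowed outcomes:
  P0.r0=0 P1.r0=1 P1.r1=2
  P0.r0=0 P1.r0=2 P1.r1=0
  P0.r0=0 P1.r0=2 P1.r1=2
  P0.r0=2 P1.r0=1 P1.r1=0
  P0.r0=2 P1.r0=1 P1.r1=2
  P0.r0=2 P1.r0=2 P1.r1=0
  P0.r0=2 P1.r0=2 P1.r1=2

outcome vector order: (P0.r0,P1.r0,P1.r1)
under TSO → 0/1/2 0/2/0 0/2/2 2/1/2 2/2/0 2/2/2
claimed∖TSO = {2/1/0}

spurious: P0.r0=2 P1.r0=1 P1.r1=0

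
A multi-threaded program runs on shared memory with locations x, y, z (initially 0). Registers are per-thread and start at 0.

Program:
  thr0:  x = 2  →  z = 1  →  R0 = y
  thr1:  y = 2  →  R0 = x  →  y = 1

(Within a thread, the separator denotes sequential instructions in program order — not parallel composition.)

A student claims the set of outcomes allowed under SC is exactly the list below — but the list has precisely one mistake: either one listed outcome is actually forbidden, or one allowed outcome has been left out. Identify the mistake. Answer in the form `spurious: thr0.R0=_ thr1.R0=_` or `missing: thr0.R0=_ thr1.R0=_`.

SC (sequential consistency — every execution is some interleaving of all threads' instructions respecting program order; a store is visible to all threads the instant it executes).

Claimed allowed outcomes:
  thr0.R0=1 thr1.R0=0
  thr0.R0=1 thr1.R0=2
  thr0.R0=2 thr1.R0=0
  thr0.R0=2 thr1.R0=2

outcome vector order: (thr0.R0,thr1.R0)
[SC] allowed = {(0,2); (1,0); (1,2); (2,0); (2,2)}
SC∖claimed = {(0,2)}

missing: thr0.R0=0 thr1.R0=2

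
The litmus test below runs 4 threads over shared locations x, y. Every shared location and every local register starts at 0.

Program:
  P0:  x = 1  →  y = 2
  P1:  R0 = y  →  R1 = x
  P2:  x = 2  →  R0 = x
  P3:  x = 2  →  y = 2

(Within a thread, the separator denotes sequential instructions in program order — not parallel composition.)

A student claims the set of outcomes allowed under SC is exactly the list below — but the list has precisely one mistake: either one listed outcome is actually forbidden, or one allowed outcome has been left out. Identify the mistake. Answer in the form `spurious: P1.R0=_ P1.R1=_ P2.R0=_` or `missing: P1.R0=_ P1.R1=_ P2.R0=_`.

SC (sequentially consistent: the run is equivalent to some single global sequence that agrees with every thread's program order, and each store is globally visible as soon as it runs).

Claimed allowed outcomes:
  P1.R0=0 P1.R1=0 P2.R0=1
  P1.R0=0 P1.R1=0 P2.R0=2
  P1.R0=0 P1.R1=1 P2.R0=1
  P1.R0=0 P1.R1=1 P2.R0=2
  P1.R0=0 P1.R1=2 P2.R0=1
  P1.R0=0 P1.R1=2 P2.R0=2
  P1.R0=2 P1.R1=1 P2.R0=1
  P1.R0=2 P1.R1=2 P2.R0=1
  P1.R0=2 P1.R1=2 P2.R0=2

missing: P1.R0=2 P1.R1=1 P2.R0=2

outcome vector order: (P1.R0,P1.R1,P2.R0)
SC: 10 outcomes — {(0,0,1), (0,0,2), (0,1,1), (0,1,2), (0,2,1), (0,2,2), (2,1,1), (2,1,2), (2,2,1), (2,2,2)}
SC∖claimed = {(2,1,2)}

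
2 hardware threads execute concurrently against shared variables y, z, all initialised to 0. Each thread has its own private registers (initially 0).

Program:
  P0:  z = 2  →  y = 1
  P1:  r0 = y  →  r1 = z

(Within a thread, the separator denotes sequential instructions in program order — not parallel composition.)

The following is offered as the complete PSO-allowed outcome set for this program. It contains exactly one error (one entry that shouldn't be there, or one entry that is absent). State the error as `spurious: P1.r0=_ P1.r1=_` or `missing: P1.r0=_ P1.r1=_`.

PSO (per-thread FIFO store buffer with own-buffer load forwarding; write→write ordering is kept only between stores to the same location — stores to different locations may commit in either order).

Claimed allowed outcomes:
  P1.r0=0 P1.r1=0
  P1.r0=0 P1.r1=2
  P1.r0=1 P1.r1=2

missing: P1.r0=1 P1.r1=0

outcome vector order: (P1.r0,P1.r1)
PSO: 4 outcomes — {<0 0>; <0 2>; <1 0>; <1 2>}
PSO∖claimed = {<1 0>}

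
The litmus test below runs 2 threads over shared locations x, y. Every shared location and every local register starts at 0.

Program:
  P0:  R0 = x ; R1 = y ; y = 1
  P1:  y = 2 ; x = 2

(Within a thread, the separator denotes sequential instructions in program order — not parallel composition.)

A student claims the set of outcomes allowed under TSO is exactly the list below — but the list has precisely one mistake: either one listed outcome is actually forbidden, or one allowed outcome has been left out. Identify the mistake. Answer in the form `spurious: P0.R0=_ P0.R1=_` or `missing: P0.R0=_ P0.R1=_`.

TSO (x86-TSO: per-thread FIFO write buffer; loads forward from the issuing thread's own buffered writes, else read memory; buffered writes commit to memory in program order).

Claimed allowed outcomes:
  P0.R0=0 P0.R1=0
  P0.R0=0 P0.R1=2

missing: P0.R0=2 P0.R1=2

outcome vector order: (P0.R0,P0.R1)
TSO: 3 outcomes — {0/0; 0/2; 2/2}
TSO∖claimed = {2/2}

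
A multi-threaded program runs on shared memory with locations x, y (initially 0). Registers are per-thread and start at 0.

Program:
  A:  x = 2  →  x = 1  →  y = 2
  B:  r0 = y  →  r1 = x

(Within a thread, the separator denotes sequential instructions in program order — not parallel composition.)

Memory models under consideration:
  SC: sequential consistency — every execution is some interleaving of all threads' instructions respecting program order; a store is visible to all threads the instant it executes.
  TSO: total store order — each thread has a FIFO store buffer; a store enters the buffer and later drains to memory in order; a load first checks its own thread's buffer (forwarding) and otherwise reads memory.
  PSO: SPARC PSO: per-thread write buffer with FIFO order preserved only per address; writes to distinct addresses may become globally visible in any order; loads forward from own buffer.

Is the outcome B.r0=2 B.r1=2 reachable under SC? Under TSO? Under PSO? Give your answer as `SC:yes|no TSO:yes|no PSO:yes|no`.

SC:no TSO:no PSO:yes

outcome vector order: (B.r0,B.r1)
SC (4): (0,0) (0,1) (0,2) (2,1)
TSO (4): (0,0) (0,1) (0,2) (2,1)
PSO (6): (0,0) (0,1) (0,2) (2,0) (2,1) (2,2)
target (2,2) ∈ {PSO}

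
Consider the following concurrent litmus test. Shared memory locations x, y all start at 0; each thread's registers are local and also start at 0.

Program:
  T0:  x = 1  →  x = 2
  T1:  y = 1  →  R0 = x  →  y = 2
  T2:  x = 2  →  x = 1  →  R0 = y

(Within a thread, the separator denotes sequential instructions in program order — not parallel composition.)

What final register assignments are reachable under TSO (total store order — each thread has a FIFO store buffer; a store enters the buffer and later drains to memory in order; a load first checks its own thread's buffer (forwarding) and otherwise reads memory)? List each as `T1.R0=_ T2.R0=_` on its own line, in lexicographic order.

outcome vector order: (T1.R0,T2.R0)
|TSO outcomes| = 9

T1.R0=0 T2.R0=0
T1.R0=0 T2.R0=1
T1.R0=0 T2.R0=2
T1.R0=1 T2.R0=0
T1.R0=1 T2.R0=1
T1.R0=1 T2.R0=2
T1.R0=2 T2.R0=0
T1.R0=2 T2.R0=1
T1.R0=2 T2.R0=2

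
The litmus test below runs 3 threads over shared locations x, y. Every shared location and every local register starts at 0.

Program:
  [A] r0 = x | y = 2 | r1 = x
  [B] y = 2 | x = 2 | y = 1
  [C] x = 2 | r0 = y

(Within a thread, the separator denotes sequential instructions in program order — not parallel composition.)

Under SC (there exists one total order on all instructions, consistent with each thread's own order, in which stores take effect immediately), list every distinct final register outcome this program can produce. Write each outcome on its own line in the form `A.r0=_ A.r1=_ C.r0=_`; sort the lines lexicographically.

A.r0=0 A.r1=0 C.r0=1
A.r0=0 A.r1=0 C.r0=2
A.r0=0 A.r1=2 C.r0=0
A.r0=0 A.r1=2 C.r0=1
A.r0=0 A.r1=2 C.r0=2
A.r0=2 A.r1=2 C.r0=0
A.r0=2 A.r1=2 C.r0=1
A.r0=2 A.r1=2 C.r0=2

outcome vector order: (A.r0,A.r1,C.r0)
|SC outcomes| = 8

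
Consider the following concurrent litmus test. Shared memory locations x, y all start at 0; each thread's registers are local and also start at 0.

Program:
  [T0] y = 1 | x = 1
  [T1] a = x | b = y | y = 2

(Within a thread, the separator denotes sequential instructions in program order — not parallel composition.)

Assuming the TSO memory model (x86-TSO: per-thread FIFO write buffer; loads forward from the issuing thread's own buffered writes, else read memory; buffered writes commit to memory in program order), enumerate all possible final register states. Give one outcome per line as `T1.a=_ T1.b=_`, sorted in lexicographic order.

T1.a=0 T1.b=0
T1.a=0 T1.b=1
T1.a=1 T1.b=1

outcome vector order: (T1.a,T1.b)
|TSO outcomes| = 3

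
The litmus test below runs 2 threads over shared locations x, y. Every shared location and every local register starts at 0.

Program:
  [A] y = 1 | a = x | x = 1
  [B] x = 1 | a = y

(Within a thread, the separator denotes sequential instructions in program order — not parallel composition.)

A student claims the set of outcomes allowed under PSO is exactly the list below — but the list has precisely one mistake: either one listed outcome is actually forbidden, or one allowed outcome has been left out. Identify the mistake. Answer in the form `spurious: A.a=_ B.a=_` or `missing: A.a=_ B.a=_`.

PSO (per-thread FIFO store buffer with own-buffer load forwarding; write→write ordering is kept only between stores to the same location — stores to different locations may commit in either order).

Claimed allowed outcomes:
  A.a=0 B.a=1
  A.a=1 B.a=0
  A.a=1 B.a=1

outcome vector order: (A.a,B.a)
PSO: 4 outcomes — {0/0; 0/1; 1/0; 1/1}
PSO∖claimed = {0/0}

missing: A.a=0 B.a=0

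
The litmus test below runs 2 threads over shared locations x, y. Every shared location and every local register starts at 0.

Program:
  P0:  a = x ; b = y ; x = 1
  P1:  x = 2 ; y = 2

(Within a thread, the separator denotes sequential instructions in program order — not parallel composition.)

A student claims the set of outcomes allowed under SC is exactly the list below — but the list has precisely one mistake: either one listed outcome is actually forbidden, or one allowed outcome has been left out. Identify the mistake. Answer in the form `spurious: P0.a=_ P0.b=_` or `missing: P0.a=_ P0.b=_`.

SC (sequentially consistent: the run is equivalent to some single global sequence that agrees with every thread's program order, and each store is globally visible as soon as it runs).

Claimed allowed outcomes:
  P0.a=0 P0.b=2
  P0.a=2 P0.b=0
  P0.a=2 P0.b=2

missing: P0.a=0 P0.b=0

outcome vector order: (P0.a,P0.b)
SC: 4 outcomes — {00, 02, 20, 22}
SC∖claimed = {00}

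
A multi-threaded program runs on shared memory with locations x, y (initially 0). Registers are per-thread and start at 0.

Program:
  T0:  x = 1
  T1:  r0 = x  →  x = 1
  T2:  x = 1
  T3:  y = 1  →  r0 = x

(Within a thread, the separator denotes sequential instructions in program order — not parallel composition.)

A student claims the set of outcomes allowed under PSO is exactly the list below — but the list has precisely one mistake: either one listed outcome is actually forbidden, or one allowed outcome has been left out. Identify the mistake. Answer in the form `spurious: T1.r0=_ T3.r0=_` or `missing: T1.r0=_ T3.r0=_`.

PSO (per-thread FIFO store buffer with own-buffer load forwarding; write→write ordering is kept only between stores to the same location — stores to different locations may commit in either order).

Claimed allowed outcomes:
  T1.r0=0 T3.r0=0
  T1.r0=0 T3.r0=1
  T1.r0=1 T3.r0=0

missing: T1.r0=1 T3.r0=1

outcome vector order: (T1.r0,T3.r0)
[PSO] allowed = {(0,0), (0,1), (1,0), (1,1)}
PSO∖claimed = {(1,1)}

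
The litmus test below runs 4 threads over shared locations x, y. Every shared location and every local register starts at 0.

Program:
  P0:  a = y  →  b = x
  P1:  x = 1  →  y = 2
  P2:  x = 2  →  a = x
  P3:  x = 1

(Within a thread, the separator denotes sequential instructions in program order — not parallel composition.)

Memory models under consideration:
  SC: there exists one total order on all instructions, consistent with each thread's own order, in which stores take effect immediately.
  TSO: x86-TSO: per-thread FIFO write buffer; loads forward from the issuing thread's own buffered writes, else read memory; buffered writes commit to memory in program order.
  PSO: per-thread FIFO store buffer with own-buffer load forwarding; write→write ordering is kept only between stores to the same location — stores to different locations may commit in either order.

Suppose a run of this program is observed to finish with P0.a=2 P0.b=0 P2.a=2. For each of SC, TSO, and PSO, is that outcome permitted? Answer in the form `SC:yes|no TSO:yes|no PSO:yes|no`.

outcome vector order: (P0.a,P0.b,P2.a)
SC (10): (0,0,1) (0,0,2) (0,1,1) (0,1,2) (0,2,1) (0,2,2) (2,1,1) (2,1,2) (2,2,1) (2,2,2)
TSO (10): (0,0,1) (0,0,2) (0,1,1) (0,1,2) (0,2,1) (0,2,2) (2,1,1) (2,1,2) (2,2,1) (2,2,2)
PSO (12): (0,0,1) (0,0,2) (0,1,1) (0,1,2) (0,2,1) (0,2,2) (2,0,1) (2,0,2) (2,1,1) (2,1,2) (2,2,1) (2,2,2)
target (2,0,2) ∈ {PSO}

SC:no TSO:no PSO:yes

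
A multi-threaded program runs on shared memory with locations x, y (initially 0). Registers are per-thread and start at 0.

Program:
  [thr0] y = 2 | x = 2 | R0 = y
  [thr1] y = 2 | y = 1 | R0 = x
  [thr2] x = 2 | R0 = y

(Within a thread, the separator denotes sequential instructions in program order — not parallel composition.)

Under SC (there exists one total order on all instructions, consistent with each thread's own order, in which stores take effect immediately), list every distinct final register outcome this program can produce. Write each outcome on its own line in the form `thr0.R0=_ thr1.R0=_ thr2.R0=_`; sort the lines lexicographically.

thr0.R0=1 thr1.R0=0 thr2.R0=1
thr0.R0=1 thr1.R0=2 thr2.R0=0
thr0.R0=1 thr1.R0=2 thr2.R0=1
thr0.R0=1 thr1.R0=2 thr2.R0=2
thr0.R0=2 thr1.R0=0 thr2.R0=1
thr0.R0=2 thr1.R0=0 thr2.R0=2
thr0.R0=2 thr1.R0=2 thr2.R0=0
thr0.R0=2 thr1.R0=2 thr2.R0=1
thr0.R0=2 thr1.R0=2 thr2.R0=2

outcome vector order: (thr0.R0,thr1.R0,thr2.R0)
|SC outcomes| = 9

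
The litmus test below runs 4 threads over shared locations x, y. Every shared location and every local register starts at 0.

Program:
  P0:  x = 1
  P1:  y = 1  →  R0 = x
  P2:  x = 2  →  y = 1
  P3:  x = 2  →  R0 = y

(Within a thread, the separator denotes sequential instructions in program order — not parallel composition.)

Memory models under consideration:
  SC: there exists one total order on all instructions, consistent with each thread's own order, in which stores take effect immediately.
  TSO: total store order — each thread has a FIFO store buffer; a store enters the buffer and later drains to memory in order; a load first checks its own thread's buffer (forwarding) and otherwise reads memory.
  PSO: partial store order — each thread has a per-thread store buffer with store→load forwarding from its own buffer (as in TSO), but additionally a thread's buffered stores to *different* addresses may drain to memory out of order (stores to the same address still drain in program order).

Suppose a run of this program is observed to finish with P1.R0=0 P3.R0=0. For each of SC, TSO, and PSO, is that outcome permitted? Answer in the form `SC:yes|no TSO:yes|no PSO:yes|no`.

SC:no TSO:yes PSO:yes

outcome vector order: (P1.R0,P3.R0)
SC (5): <0 1>, <1 0>, <1 1>, <2 0>, <2 1>
TSO (6): <0 0>, <0 1>, <1 0>, <1 1>, <2 0>, <2 1>
PSO (6): <0 0>, <0 1>, <1 0>, <1 1>, <2 0>, <2 1>
target <0 0> ∈ {TSO,PSO}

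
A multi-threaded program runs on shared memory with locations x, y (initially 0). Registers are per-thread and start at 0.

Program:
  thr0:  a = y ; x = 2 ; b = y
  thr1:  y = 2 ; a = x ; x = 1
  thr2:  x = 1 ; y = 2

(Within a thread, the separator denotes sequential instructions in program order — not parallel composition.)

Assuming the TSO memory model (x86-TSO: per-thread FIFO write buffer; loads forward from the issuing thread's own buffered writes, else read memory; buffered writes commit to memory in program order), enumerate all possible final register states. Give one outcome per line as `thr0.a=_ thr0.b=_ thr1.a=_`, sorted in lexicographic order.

outcome vector order: (thr0.a,thr0.b,thr1.a)
|TSO outcomes| = 9

thr0.a=0 thr0.b=0 thr1.a=0
thr0.a=0 thr0.b=0 thr1.a=1
thr0.a=0 thr0.b=0 thr1.a=2
thr0.a=0 thr0.b=2 thr1.a=0
thr0.a=0 thr0.b=2 thr1.a=1
thr0.a=0 thr0.b=2 thr1.a=2
thr0.a=2 thr0.b=2 thr1.a=0
thr0.a=2 thr0.b=2 thr1.a=1
thr0.a=2 thr0.b=2 thr1.a=2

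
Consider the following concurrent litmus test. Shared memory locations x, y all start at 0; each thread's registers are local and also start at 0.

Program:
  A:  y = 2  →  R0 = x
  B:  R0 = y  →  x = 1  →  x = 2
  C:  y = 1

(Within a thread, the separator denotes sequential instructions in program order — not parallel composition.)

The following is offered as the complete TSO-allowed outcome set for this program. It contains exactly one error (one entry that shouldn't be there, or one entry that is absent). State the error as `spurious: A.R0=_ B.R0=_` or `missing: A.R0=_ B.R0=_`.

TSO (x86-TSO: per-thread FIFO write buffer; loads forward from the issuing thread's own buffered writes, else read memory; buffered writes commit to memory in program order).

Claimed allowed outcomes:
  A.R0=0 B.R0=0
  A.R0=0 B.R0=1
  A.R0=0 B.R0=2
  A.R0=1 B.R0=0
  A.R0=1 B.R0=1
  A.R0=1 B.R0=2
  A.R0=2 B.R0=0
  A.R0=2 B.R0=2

missing: A.R0=2 B.R0=1

outcome vector order: (A.R0,B.R0)
under TSO → <0 0> <0 1> <0 2> <1 0> <1 1> <1 2> <2 0> <2 1> <2 2>
TSO∖claimed = {<2 1>}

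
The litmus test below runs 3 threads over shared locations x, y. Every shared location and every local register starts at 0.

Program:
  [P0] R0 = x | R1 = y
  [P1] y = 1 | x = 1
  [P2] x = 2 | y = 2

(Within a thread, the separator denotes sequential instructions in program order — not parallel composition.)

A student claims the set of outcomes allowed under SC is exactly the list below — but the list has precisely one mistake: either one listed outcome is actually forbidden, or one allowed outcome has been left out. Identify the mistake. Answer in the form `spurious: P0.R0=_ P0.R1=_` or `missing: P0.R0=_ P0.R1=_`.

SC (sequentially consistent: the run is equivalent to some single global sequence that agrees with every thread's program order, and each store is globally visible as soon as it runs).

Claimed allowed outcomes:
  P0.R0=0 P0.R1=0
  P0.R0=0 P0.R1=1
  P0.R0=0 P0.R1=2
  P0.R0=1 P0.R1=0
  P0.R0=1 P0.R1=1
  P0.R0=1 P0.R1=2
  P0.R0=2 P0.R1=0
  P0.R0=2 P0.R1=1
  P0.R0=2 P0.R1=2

outcome vector order: (P0.R0,P0.R1)
[SC] allowed = {0/0, 0/1, 0/2, 1/1, 1/2, 2/0, 2/1, 2/2}
claimed∖SC = {1/0}

spurious: P0.R0=1 P0.R1=0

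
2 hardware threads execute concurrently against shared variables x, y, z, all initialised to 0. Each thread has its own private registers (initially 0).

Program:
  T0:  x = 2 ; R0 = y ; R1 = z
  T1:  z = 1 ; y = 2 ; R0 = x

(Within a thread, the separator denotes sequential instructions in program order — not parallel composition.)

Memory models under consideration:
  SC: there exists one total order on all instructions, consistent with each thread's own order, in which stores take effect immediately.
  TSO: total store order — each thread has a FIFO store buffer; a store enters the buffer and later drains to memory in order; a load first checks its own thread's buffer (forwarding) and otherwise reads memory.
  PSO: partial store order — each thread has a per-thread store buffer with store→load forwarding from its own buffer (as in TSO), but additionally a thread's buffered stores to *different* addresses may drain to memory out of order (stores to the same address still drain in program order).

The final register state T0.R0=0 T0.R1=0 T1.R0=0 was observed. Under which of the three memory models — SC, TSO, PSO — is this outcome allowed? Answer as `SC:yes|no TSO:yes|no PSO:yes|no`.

SC:no TSO:yes PSO:yes

outcome vector order: (T0.R0,T0.R1,T1.R0)
under SC → 002, 012, 210, 212
under TSO → 000, 002, 010, 012, 210, 212
under PSO → 000, 002, 010, 012, 200, 202, 210, 212
target 000 ∈ {TSO,PSO}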